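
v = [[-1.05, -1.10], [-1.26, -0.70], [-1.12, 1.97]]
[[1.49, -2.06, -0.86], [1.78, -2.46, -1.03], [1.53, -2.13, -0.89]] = v@[[-1.40, 1.94, 0.81], [-0.02, 0.02, 0.01]]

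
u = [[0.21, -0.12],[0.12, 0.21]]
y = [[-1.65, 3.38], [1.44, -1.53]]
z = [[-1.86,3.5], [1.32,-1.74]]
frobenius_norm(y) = 4.31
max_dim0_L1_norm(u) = 0.33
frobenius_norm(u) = 0.34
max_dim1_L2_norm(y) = 3.76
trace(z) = -3.60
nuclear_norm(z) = 4.82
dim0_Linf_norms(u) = [0.21, 0.21]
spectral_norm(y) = 4.27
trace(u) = 0.42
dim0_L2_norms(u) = [0.24, 0.24]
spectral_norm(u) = 0.24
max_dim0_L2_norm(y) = 3.71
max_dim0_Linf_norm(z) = 3.5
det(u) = 0.06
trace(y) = -3.18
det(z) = -1.38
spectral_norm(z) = 4.52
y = z + u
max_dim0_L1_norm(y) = 4.91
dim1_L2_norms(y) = [3.76, 2.1]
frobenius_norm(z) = 4.53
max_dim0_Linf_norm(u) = 0.21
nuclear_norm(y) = 4.82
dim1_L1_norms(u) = [0.33, 0.33]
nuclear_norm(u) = 0.48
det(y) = -2.34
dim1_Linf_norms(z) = [3.5, 1.74]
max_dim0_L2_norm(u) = 0.24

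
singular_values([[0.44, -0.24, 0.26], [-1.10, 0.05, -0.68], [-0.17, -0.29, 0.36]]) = [1.4, 0.5, 0.17]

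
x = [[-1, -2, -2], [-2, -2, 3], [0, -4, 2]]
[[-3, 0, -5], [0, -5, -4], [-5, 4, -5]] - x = [[-2, 2, -3], [2, -3, -7], [-5, 8, -7]]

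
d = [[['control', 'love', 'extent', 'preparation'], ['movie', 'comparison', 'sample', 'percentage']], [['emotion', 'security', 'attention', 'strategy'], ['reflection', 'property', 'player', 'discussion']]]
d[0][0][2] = 'extent'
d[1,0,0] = 'emotion'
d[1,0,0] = 'emotion'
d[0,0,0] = 'control'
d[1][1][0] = 'reflection'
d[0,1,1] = 'comparison'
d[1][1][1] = 'property'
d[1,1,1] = 'property'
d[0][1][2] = 'sample'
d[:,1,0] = ['movie', 'reflection']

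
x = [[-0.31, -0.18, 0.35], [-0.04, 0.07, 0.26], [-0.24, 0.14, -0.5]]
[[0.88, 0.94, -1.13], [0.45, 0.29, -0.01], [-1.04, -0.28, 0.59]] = x @[[-0.19, -1.44, 0.94], [-0.83, -0.66, 3.21], [1.93, 1.06, -0.74]]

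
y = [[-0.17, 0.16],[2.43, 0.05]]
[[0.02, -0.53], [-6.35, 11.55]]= y@[[-2.56, 4.72],[-2.61, 1.68]]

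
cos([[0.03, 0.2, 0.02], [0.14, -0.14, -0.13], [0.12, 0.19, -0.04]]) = [[0.98, 0.01, 0.01], [0.02, 0.99, -0.01], [-0.01, 0.01, 1.01]]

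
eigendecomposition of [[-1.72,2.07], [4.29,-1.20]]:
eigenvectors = [[-0.6, -0.54], [0.8, -0.84]]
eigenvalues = [-4.45, 1.53]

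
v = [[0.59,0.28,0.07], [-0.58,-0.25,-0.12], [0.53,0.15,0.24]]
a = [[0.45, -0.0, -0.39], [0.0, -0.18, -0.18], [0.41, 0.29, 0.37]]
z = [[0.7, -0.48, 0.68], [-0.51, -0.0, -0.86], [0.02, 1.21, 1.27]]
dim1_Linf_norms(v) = [0.59, 0.58, 0.53]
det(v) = -0.00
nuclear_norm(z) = 3.17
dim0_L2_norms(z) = [0.87, 1.3, 1.68]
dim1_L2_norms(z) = [1.09, 1.0, 1.75]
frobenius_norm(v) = 1.10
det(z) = 0.01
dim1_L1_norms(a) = [0.84, 0.36, 1.07]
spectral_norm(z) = 1.93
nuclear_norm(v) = 1.25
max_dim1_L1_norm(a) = 1.07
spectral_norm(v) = 1.09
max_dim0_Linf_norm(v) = 0.59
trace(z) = 1.97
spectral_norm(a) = 0.66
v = z @ a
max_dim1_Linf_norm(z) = 1.27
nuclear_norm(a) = 1.35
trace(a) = 0.64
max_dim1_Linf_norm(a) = 0.45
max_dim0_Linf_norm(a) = 0.45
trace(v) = 0.58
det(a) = -0.04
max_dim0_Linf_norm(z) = 1.27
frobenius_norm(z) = 2.29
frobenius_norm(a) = 0.90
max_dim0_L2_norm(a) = 0.61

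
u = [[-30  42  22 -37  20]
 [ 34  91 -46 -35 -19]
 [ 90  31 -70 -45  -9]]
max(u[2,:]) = 90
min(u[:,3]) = -45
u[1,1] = 91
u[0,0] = -30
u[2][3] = -45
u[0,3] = -37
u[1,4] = -19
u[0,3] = -37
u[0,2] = 22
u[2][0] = 90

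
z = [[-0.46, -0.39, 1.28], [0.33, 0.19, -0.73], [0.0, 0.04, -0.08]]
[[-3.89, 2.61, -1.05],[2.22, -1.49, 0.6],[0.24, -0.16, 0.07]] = z @ [[0.86,-0.57,0.36], [1.53,-1.02,0.73], [-2.26,1.52,-0.47]]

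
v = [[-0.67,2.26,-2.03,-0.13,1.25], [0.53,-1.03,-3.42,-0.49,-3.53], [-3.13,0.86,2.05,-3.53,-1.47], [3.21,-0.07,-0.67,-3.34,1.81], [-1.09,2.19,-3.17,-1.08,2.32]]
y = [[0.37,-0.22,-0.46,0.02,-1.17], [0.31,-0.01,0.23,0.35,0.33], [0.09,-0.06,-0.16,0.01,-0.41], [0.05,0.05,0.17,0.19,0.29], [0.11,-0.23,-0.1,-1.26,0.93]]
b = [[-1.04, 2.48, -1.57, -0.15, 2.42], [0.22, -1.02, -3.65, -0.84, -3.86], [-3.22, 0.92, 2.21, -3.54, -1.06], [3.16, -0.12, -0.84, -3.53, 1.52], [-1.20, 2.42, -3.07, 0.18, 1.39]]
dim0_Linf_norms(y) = [0.37, 0.23, 0.46, 1.26, 1.17]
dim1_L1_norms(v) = [6.34, 9.0, 11.04, 9.1, 9.85]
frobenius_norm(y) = 2.24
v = y + b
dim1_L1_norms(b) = [7.66, 9.59, 10.95, 9.17, 8.26]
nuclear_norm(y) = 3.53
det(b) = -1.86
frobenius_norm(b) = 10.93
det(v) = -549.17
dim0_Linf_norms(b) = [3.22, 2.48, 3.65, 3.54, 3.86]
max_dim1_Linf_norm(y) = 1.26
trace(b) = -1.99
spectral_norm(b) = 5.84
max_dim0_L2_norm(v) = 5.52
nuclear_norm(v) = 21.91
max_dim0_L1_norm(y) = 3.13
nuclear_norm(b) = 21.81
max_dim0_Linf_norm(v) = 3.53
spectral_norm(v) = 6.11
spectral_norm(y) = 1.83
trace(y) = 1.32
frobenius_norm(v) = 10.68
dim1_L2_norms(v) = [3.36, 5.07, 5.42, 5.02, 4.75]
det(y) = 0.00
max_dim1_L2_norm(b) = 5.48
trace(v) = -0.67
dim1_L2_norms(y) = [1.33, 0.62, 0.45, 0.39, 1.59]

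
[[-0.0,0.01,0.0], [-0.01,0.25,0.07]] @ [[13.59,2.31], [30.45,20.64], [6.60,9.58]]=[[0.30, 0.21], [7.94, 5.81]]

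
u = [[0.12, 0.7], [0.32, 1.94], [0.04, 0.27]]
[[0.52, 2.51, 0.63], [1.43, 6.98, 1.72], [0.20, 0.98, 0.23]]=u@[[0.24, -2.62, 2.03], [0.70, 4.03, 0.55]]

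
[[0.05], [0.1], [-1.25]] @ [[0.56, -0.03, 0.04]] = [[0.03, -0.0, 0.0], [0.06, -0.00, 0.0], [-0.7, 0.04, -0.05]]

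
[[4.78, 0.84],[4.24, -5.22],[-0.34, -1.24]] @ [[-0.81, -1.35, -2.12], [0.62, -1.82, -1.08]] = [[-3.35, -7.98, -11.04], [-6.67, 3.78, -3.35], [-0.49, 2.72, 2.06]]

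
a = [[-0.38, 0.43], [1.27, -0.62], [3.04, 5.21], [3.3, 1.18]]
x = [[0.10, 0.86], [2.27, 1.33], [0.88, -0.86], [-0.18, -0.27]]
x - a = [[0.48, 0.43], [1.00, 1.95], [-2.16, -6.07], [-3.48, -1.45]]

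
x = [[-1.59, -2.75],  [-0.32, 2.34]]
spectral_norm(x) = 3.77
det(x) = -4.60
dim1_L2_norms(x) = [3.18, 2.36]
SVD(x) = [[-0.82, 0.57], [0.57, 0.82]] @ diag([3.7650356689877036, 1.2219273346849733]) @ [[0.3, 0.95], [-0.95, 0.3]]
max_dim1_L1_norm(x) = 4.34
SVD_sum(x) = [[-0.93, -2.96], [0.64, 2.04]] + [[-0.66,  0.21], [-0.96,  0.30]]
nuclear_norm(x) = 4.99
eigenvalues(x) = [-1.8, 2.55]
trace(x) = 0.75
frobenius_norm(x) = 3.96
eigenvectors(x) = [[-1.00, 0.55], [-0.08, -0.83]]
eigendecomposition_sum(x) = [[-1.71, -1.14],[-0.13, -0.09]] + [[0.12, -1.61], [-0.19, 2.43]]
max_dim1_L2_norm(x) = 3.18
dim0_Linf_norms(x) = [1.59, 2.75]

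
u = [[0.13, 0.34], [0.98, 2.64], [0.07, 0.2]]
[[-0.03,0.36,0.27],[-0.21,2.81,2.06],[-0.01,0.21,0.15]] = u @ [[-0.4, 0.52, 0.35], [0.07, 0.87, 0.65]]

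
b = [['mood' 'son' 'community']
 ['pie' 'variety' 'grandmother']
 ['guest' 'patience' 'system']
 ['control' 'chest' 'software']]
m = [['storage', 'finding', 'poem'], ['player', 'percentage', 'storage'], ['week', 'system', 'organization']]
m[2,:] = ['week', 'system', 'organization']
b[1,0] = 'pie'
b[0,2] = 'community'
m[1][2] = 'storage'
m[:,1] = ['finding', 'percentage', 'system']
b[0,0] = 'mood'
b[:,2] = ['community', 'grandmother', 'system', 'software']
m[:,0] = ['storage', 'player', 'week']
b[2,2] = 'system'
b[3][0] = 'control'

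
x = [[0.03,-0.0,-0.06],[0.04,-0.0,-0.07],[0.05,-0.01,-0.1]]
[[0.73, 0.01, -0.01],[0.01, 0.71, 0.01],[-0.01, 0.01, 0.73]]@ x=[[0.02, 0.0, -0.04], [0.03, -0.0, -0.05], [0.04, -0.01, -0.07]]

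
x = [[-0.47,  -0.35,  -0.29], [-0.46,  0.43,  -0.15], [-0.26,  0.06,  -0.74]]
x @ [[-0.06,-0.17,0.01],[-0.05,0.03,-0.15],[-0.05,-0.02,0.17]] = [[0.06, 0.08, -0.0], [0.01, 0.09, -0.09], [0.05, 0.06, -0.14]]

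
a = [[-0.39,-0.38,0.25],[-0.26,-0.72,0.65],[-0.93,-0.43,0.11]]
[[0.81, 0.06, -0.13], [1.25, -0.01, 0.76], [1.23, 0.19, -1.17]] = a @ [[-0.80, -0.49, 1.78], [-1.00, 0.79, -0.91], [0.49, 0.66, 0.88]]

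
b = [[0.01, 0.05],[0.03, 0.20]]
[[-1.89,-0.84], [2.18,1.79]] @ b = [[-0.04, -0.26], [0.08, 0.47]]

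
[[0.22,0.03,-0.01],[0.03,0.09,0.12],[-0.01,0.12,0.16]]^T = [[0.22, 0.03, -0.01], [0.03, 0.09, 0.12], [-0.01, 0.12, 0.16]]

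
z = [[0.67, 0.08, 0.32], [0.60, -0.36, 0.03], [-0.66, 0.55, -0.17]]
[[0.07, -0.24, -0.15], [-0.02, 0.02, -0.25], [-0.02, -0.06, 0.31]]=z@[[-0.03, -0.2, -0.27],[0.02, -0.42, 0.24],[0.27, -0.23, 0.03]]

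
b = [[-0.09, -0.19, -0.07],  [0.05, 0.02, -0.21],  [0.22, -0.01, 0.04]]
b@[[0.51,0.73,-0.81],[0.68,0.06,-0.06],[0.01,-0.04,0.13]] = [[-0.18, -0.07, 0.08],[0.04, 0.05, -0.07],[0.11, 0.16, -0.17]]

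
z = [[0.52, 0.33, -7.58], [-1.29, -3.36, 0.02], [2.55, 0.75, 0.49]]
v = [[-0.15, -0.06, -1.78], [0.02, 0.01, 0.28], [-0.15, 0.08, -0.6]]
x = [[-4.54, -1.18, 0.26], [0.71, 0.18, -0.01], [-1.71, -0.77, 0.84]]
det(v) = 0.00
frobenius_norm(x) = 5.18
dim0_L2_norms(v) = [0.21, 0.1, 1.9]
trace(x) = -3.52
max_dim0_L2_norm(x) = 4.9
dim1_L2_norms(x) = [4.7, 0.73, 2.05]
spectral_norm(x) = 5.13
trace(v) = -0.74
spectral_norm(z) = 7.62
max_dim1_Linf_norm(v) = 1.78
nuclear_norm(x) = 5.88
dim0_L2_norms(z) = [2.9, 3.46, 7.6]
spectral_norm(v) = 1.91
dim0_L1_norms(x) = [6.96, 2.13, 1.11]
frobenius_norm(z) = 8.84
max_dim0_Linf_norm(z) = 7.58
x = v @ z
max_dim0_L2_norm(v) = 1.9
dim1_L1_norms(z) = [8.43, 4.67, 3.79]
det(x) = -0.03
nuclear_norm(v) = 2.05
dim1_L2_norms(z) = [7.6, 3.6, 2.7]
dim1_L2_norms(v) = [1.79, 0.28, 0.62]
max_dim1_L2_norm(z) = 7.6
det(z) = -58.25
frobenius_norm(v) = 1.91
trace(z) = -2.35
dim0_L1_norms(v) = [0.32, 0.15, 2.66]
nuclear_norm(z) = 13.57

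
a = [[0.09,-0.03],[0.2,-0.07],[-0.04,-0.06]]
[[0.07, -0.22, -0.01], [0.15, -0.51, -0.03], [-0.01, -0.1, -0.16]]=a @ [[0.65,-1.61,0.63],[-0.26,2.66,2.21]]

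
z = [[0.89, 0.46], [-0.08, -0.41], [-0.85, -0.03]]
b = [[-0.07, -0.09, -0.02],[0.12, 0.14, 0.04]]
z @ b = [[-0.01, -0.02, 0.0], [-0.04, -0.05, -0.01], [0.06, 0.07, 0.02]]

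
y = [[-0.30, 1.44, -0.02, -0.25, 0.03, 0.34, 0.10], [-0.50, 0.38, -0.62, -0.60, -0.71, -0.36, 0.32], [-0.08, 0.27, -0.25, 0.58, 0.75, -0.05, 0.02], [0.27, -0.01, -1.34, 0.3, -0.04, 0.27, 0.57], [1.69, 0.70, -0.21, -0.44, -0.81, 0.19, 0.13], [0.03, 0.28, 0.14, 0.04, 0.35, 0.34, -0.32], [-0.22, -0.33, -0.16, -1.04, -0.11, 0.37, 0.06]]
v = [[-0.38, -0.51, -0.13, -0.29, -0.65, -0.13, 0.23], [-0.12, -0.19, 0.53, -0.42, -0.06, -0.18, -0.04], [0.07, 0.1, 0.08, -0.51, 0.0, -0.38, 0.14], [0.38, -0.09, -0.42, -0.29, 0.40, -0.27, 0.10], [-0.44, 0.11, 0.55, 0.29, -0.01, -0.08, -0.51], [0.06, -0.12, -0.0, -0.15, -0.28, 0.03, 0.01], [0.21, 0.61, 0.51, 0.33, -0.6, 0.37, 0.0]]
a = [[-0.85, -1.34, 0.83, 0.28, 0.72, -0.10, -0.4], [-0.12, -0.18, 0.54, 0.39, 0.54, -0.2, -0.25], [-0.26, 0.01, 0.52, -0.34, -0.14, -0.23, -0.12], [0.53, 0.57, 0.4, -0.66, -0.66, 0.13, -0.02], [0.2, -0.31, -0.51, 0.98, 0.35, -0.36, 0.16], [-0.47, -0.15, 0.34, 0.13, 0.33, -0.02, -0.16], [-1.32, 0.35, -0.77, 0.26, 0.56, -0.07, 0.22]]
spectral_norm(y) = 2.24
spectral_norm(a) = 2.50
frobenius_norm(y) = 3.71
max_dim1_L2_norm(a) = 1.99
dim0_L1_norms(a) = [3.75, 2.91, 3.91, 3.04, 3.3, 1.11, 1.33]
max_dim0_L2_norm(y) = 1.82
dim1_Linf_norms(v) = [0.65, 0.53, 0.51, 0.42, 0.55, 0.28, 0.61]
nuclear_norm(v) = 4.80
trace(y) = -0.28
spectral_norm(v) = 1.44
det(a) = 0.00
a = v @ y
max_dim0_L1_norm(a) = 3.91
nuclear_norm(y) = 8.50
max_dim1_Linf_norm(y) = 1.69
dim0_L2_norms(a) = [1.76, 1.55, 1.54, 1.35, 1.35, 0.5, 0.58]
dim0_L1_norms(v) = [1.66, 1.73, 2.22, 2.28, 2.0, 1.44, 1.03]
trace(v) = -0.76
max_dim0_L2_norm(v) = 1.02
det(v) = 0.00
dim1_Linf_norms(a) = [1.34, 0.54, 0.52, 0.66, 0.98, 0.47, 1.32]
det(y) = 0.53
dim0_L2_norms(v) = [0.74, 0.84, 1.02, 0.91, 1.01, 0.64, 0.59]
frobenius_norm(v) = 2.21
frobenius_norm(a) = 3.48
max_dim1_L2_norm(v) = 1.13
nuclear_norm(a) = 6.80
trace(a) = -0.62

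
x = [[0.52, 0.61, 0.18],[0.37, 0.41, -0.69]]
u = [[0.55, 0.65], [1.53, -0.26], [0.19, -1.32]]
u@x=[[0.53, 0.6, -0.35], [0.7, 0.83, 0.45], [-0.39, -0.43, 0.94]]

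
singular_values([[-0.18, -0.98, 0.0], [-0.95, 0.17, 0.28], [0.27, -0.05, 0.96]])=[1.01, 1.0, 1.0]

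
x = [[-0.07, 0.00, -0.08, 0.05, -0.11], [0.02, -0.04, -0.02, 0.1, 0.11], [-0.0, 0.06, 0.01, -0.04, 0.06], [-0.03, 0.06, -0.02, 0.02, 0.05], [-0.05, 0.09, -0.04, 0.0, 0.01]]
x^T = [[-0.07,0.02,-0.0,-0.03,-0.05], [0.00,-0.04,0.06,0.06,0.09], [-0.08,-0.02,0.01,-0.02,-0.04], [0.05,0.1,-0.04,0.02,0.00], [-0.11,0.11,0.06,0.05,0.01]]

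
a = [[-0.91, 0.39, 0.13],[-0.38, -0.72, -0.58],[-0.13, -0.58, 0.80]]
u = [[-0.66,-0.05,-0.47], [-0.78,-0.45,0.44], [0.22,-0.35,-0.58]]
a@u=[[0.32,-0.18,0.52], [0.68,0.55,0.2], [0.71,-0.01,-0.66]]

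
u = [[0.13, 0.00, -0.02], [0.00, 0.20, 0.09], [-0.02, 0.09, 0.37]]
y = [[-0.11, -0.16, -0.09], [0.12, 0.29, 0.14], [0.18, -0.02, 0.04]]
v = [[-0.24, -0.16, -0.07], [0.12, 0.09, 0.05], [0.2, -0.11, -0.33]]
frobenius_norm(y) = 0.45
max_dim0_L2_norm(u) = 0.38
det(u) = 0.01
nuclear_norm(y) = 0.58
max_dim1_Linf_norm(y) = 0.29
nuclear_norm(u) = 0.70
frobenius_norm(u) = 0.46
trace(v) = -0.48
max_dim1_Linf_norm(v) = 0.33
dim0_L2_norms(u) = [0.13, 0.22, 0.38]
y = v + u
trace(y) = 0.22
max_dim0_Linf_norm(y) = 0.29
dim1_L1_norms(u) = [0.15, 0.29, 0.48]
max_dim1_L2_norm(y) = 0.34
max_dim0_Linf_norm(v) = 0.33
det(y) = 0.00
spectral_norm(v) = 0.40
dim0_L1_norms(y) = [0.41, 0.47, 0.27]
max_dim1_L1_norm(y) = 0.55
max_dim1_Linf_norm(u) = 0.37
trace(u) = 0.70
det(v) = 0.00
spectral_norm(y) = 0.41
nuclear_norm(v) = 0.74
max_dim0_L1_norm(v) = 0.56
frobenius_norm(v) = 0.52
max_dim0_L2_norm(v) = 0.34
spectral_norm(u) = 0.41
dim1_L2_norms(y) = [0.21, 0.34, 0.19]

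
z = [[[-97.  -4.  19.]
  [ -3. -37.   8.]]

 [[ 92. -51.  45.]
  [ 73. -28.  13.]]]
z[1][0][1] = -51.0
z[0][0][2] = 19.0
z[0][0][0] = -97.0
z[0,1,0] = -3.0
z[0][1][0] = -3.0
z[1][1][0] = 73.0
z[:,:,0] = [[-97.0, -3.0], [92.0, 73.0]]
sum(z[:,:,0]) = 65.0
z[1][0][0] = 92.0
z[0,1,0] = -3.0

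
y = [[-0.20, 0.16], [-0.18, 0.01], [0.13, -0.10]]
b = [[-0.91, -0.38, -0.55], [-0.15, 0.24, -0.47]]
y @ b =[[0.16, 0.11, 0.03], [0.16, 0.07, 0.09], [-0.1, -0.07, -0.02]]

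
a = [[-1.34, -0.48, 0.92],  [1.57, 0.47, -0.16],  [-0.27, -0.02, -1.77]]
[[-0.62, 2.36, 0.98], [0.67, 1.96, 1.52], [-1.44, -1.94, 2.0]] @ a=[[4.27, 1.39, -2.68], [1.77, 0.57, -2.39], [-1.66, -0.26, -4.55]]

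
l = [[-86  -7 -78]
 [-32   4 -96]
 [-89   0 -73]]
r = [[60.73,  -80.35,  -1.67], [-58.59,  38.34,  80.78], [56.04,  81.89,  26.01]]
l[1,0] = -32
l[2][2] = -73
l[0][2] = -78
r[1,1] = 38.34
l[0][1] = -7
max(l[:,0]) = -32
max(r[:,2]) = 80.78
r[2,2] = 26.01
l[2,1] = 0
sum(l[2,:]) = -162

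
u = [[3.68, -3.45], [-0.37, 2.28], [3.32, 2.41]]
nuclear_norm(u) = 9.69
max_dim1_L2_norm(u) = 5.04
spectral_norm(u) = 5.42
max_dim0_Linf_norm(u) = 3.68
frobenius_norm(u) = 6.90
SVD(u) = [[-0.93, 0.06], [0.32, -0.35], [-0.18, -0.93]] @ diag([5.423634854287495, 4.265546268341006]) @ [[-0.76, 0.65], [-0.65, -0.76]]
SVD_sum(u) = [[3.84, -3.27],[-1.34, 1.14],[0.74, -0.63]] + [[-0.16, -0.18], [0.97, 1.14], [2.58, 3.04]]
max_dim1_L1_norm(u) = 7.13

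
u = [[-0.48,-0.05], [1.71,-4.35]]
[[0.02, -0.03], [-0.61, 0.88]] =u @[[-0.05, 0.08],  [0.12, -0.17]]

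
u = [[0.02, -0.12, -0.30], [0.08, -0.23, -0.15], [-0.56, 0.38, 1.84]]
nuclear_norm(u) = 2.27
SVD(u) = [[-0.16, -0.26, 0.95],[-0.11, -0.96, -0.27],[0.98, -0.14, 0.12]] @ diag([1.9960764756122027, 0.2009087198727823, 0.07425893741934156]) @ [[-0.28,  0.21,  0.94], [-0.01,  0.98,  -0.22], [-0.96,  -0.07,  -0.27]]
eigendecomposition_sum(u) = [[0.08, -0.06, -0.29], [0.04, -0.03, -0.14], [-0.53, 0.36, 1.84]] + [[-0.10, 0.05, -0.01], [-0.03, 0.02, -0.0], [-0.02, 0.01, -0.0]] + [[0.04, -0.12, -0.00], [0.07, -0.22, -0.01], [-0.0, 0.01, 0.0]]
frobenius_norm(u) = 2.01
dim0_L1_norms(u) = [0.66, 0.73, 2.29]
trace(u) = 1.63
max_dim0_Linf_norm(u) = 1.84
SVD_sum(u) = [[0.09, -0.06, -0.29], [0.06, -0.04, -0.20], [-0.55, 0.41, 1.84]] + [[0.00, -0.05, 0.01], [0.0, -0.19, 0.04], [0.00, -0.03, 0.01]] + [[-0.07, -0.0, -0.02], [0.02, 0.0, 0.01], [-0.01, -0.0, -0.0]]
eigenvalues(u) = [1.9, -0.09, -0.18]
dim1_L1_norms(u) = [0.44, 0.46, 2.78]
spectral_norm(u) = 2.00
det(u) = 0.03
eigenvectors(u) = [[-0.15,  -0.93,  0.47], [-0.08,  -0.3,  0.88], [0.99,  -0.21,  -0.03]]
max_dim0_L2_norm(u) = 1.87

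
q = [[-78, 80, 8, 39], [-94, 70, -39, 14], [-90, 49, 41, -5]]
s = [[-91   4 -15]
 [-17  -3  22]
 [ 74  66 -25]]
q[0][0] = -78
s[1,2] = 22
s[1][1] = -3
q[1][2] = -39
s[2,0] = 74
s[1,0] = -17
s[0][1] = 4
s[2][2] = -25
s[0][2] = -15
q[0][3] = 39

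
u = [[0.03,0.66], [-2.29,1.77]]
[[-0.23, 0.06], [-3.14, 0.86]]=u @ [[1.06, -0.29],[-0.40, 0.11]]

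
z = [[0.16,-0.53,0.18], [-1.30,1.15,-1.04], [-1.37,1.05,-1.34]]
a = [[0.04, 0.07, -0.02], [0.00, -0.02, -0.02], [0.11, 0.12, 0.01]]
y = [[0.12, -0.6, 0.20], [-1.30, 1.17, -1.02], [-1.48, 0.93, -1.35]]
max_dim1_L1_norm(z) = 3.76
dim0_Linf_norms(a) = [0.11, 0.12, 0.02]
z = y + a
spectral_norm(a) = 0.18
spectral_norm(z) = 3.01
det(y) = 0.18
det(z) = 0.13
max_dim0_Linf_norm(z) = 1.37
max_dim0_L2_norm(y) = 1.97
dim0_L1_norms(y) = [2.9, 2.7, 2.57]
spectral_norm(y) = 3.02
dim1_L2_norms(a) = [0.08, 0.03, 0.16]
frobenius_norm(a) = 0.19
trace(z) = -0.03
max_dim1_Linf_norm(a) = 0.12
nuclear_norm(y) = 3.63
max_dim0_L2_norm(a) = 0.14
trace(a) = 0.03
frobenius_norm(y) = 3.06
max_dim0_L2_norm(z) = 1.9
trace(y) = -0.06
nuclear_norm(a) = 0.23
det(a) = -0.00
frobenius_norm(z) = 3.03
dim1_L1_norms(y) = [0.92, 3.49, 3.76]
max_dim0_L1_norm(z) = 2.83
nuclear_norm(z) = 3.49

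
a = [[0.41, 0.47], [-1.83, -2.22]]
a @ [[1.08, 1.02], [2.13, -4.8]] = [[1.44, -1.84], [-6.7, 8.79]]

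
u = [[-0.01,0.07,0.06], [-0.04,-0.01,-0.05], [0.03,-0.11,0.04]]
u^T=[[-0.01, -0.04, 0.03], [0.07, -0.01, -0.11], [0.06, -0.05, 0.04]]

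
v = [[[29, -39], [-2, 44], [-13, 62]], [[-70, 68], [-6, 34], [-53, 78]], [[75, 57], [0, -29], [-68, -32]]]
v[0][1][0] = -2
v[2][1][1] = -29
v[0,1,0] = -2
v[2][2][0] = -68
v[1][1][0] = -6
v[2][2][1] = -32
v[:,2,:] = [[-13, 62], [-53, 78], [-68, -32]]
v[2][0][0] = 75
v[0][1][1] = 44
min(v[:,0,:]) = -70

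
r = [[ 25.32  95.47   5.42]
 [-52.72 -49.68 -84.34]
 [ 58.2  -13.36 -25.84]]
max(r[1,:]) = -49.68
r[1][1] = -49.68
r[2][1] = -13.36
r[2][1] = -13.36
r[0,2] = 5.42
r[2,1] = -13.36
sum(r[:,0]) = 30.800000000000004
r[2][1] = -13.36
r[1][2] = -84.34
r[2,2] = -25.84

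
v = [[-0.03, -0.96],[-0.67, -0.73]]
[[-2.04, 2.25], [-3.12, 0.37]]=v @ [[2.42, 2.07], [2.05, -2.41]]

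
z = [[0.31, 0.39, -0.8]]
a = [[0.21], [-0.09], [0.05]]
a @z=[[0.07, 0.08, -0.17], [-0.03, -0.04, 0.07], [0.02, 0.02, -0.04]]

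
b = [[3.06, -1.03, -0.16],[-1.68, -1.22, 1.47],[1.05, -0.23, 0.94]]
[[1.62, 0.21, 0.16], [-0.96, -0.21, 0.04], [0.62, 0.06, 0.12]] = b @[[0.56, 0.08, 0.05], [0.08, 0.04, -0.02], [0.05, -0.02, 0.07]]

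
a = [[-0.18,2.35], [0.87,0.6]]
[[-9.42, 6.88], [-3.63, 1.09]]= a @ [[-1.34,-0.73], [-4.11,2.87]]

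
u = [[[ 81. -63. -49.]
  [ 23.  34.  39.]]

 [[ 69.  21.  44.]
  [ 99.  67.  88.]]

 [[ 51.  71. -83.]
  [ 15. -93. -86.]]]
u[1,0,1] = 21.0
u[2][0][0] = 51.0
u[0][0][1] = -63.0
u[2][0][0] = 51.0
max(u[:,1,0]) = 99.0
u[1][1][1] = 67.0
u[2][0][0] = 51.0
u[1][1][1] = 67.0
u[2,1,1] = -93.0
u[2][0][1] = 71.0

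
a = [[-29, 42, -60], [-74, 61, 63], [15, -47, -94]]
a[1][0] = -74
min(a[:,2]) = -94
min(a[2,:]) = -94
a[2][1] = -47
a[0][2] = -60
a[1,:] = [-74, 61, 63]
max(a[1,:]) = 63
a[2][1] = -47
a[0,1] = 42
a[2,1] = -47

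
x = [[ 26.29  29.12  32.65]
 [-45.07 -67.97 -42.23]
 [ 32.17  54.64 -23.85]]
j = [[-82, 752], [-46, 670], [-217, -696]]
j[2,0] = -217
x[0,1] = 29.12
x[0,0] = 26.29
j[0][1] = 752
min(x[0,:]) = 26.29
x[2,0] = 32.17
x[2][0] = 32.17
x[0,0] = 26.29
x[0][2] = 32.65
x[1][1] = -67.97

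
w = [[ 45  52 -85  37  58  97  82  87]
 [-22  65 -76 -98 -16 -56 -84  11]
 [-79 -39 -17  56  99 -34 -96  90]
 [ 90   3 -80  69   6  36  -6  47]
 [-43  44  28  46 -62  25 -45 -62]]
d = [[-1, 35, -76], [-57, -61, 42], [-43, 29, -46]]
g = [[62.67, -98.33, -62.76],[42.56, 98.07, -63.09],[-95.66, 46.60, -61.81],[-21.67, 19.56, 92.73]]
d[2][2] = -46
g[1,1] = 98.07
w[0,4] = 58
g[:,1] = [-98.33, 98.07, 46.6, 19.56]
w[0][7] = 87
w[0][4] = 58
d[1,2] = 42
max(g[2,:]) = 46.6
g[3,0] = -21.67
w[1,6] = -84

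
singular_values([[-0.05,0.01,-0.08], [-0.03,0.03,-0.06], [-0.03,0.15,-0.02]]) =[0.17, 0.1, 0.01]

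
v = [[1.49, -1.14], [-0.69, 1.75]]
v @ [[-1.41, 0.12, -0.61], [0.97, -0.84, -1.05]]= [[-3.21, 1.14, 0.29], [2.67, -1.55, -1.42]]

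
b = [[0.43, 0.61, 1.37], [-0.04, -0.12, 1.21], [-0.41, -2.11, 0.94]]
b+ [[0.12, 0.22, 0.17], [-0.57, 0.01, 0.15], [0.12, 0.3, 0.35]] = [[0.55,0.83,1.54], [-0.61,-0.11,1.36], [-0.29,-1.81,1.29]]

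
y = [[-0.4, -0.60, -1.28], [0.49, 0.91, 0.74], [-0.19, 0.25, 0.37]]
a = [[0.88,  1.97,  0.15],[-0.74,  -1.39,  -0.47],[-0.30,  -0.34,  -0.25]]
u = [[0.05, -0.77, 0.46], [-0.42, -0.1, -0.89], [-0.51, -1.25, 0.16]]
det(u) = -0.24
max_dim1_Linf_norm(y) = 1.28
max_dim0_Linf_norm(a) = 1.97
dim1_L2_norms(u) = [0.9, 0.99, 1.36]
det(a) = 0.05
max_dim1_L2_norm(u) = 1.36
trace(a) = -0.76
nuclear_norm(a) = 3.16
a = y @ u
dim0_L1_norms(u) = [0.98, 2.12, 1.51]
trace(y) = 0.88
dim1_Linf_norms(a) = [1.97, 1.39, 0.34]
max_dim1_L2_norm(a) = 2.16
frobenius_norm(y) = 2.00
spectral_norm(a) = 2.74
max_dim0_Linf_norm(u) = 1.25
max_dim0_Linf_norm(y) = 1.28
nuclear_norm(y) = 2.66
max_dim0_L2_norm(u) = 1.47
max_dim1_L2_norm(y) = 1.47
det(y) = -0.25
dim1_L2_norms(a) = [2.16, 1.64, 0.52]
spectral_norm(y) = 1.93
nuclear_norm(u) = 2.78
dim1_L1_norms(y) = [2.28, 2.14, 0.81]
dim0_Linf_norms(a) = [0.88, 1.97, 0.47]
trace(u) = 0.11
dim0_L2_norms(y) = [0.66, 1.12, 1.52]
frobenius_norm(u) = 1.91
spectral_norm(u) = 1.57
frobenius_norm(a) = 2.77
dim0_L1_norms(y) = [1.08, 1.76, 2.39]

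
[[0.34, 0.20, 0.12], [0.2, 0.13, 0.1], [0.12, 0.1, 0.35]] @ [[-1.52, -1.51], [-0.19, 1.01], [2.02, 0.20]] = [[-0.31, -0.29], [-0.13, -0.15], [0.51, -0.01]]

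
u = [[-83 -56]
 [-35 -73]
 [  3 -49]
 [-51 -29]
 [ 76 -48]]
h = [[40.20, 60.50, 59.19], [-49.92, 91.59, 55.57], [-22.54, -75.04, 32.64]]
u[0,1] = -56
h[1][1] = 91.59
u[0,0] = -83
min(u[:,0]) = -83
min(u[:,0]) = -83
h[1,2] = 55.57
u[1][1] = -73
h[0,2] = 59.19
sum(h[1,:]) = 97.24000000000001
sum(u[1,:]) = -108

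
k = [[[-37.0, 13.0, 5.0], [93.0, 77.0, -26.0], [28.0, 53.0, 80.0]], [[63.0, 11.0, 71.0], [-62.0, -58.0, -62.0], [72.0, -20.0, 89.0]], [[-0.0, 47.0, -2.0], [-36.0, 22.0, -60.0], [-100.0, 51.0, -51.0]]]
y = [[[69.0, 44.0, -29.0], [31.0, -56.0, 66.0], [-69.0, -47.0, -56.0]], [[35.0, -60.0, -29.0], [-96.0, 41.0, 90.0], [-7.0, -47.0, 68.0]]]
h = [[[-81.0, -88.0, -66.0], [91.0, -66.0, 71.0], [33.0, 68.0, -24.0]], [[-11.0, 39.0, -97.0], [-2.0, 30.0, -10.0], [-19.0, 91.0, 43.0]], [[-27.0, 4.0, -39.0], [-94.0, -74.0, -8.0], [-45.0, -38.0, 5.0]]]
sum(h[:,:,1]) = -34.0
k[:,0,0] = [-37.0, 63.0, -0.0]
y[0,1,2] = 66.0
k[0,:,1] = [13.0, 77.0, 53.0]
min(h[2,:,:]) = -94.0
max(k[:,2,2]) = 89.0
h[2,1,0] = -94.0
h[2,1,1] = -74.0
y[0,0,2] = -29.0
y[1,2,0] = -7.0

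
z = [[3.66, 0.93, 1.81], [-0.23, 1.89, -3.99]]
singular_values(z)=[4.99, 3.49]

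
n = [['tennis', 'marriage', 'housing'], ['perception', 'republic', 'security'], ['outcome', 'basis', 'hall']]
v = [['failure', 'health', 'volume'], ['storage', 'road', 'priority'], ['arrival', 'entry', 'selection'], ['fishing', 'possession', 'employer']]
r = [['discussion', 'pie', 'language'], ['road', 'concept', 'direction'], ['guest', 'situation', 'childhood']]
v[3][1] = 'possession'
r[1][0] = 'road'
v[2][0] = 'arrival'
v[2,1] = 'entry'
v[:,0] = ['failure', 'storage', 'arrival', 'fishing']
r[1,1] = 'concept'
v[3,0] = 'fishing'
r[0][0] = 'discussion'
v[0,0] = 'failure'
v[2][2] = 'selection'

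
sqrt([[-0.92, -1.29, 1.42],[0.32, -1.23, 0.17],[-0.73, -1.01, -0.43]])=[[0.40+0.08j, (-1.02-0.28j), (1.2-0.09j)],[(0.31-0.22j), (0.02+0.76j), (0.1+0.25j)],[(-0.57-0.22j), (-0.97+0.74j), 0.78+0.25j]]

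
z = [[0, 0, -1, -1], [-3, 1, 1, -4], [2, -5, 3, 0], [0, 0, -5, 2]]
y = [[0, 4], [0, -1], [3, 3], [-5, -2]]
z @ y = [[2, -1], [23, -2], [9, 22], [-25, -19]]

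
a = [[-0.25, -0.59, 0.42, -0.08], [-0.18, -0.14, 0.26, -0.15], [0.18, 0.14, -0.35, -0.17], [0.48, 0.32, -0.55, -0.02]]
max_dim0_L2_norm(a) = 0.82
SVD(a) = [[-0.61, 0.71, 0.34, -0.01], [-0.29, 0.1, -0.7, 0.64], [0.33, 0.55, -0.55, -0.53], [0.65, 0.43, 0.29, 0.55]] @ diag([1.1942170253081168, 0.31750286399926025, 0.2046504700796324, 0.07586707396944364]) @ [[0.49,0.55,-0.68,0.02], [0.35,-0.69,-0.33,-0.54], [0.4,-0.42,-0.03,0.81], [0.70,0.2,0.66,-0.21]]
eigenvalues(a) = [(-0.8+0j), (0.22+0j), (-0.09+0.16j), (-0.09-0.16j)]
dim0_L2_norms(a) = [0.6, 0.7, 0.82, 0.24]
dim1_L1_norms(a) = [1.34, 0.73, 0.84, 1.37]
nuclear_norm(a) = 1.79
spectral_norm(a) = 1.19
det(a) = -0.01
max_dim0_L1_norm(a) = 1.58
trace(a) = -0.76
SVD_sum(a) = [[-0.36, -0.4, 0.50, -0.01], [-0.17, -0.19, 0.23, -0.01], [0.19, 0.22, -0.27, 0.01], [0.38, 0.43, -0.53, 0.01]] + [[0.08,-0.16,-0.07,-0.12],[0.01,-0.02,-0.01,-0.02],[0.06,-0.12,-0.06,-0.09],[0.05,-0.09,-0.04,-0.07]] + [[0.03, -0.03, -0.00, 0.06], [-0.06, 0.06, 0.0, -0.12], [-0.05, 0.05, 0.0, -0.09], [0.02, -0.03, -0.0, 0.05]] + [[-0.00, -0.00, -0.0, 0.00], [0.03, 0.01, 0.03, -0.01], [-0.03, -0.01, -0.03, 0.01], [0.03, 0.01, 0.03, -0.01]]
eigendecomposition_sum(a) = [[-0.24+0.00j, -0.30+0.00j, 0.40+0.00j, 0.01+0.00j], [-0.08+0.00j, -0.11+0.00j, 0.14+0.00j, 0j], [0.26-0.00j, 0.33-0.00j, (-0.44-0j), -0.01-0.00j], [0.37-0.00j, (0.46-0j), (-0.62-0j), -0.01-0.00j]] + [[0.07+0.00j, (-0.08+0j), -0.03+0.00j, 0.05-0.00j], [(-0.08+0j), (0.09+0j), 0.04-0.00j, -0.06+0.00j], [-0.02+0.00j, 0.02+0.00j, 0.01-0.00j, (-0.01+0j)], [(0.07+0j), (-0.09+0j), (-0.04+0j), 0.06-0.00j]] + [[-0.04+0.02j, (-0.11-0.07j), 0.02+0.08j, -0.07-0.06j], [(-0.01+0.02j), -0.06+0.01j, (0.04+0.02j), (-0.05-0j)], [-0.03+0.03j, (-0.11-0.03j), 0.04+0.07j, -0.07-0.04j], [(0.02+0.03j), (-0.03+0.09j), 0.06-0.03j, (-0.03+0.06j)]] + [[(-0.04-0.02j), (-0.11+0.07j), 0.02-0.08j, (-0.07+0.06j)],  [-0.01-0.02j, -0.06-0.01j, (0.04-0.02j), (-0.05+0j)],  [(-0.03-0.03j), (-0.11+0.03j), 0.04-0.07j, -0.07+0.04j],  [0.02-0.03j, (-0.03-0.09j), (0.06+0.03j), (-0.03-0.06j)]]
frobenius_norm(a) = 1.25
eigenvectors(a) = [[-0.46+0.00j,(0.52+0j),(-0.62+0j),-0.62-0.00j], [-0.16+0.00j,(-0.61+0j),-0.23+0.21j,(-0.23-0.21j)], [0.51+0.00j,-0.16+0.00j,-0.54+0.15j,(-0.54-0.15j)], [0.71+0.00j,0.58+0.00j,0.11+0.44j,0.11-0.44j]]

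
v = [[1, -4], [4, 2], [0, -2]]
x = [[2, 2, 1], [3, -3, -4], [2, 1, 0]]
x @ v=[[10, -6], [-9, -10], [6, -6]]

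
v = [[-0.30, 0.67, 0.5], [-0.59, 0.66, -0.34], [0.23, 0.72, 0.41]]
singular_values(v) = [1.29, 0.81, 0.32]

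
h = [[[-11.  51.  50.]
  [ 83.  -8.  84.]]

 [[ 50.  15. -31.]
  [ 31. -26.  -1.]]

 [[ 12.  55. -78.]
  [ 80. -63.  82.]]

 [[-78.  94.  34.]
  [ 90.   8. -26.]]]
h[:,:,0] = [[-11.0, 83.0], [50.0, 31.0], [12.0, 80.0], [-78.0, 90.0]]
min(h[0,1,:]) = -8.0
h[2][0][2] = -78.0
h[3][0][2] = 34.0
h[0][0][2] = 50.0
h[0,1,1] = -8.0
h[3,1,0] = 90.0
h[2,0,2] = -78.0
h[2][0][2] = -78.0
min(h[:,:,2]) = -78.0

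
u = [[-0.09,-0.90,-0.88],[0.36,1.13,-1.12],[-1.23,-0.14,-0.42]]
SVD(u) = [[0.18,-0.65,0.74], [-0.95,-0.3,-0.03], [0.24,-0.7,-0.67]] @ diag([1.644865778052046, 1.4886676139978918, 1.0200908328315994]) @ [[-0.40, -0.78, 0.49], [0.54, 0.23, 0.81], [0.74, -0.59, -0.33]]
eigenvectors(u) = [[0.62+0.00j, -0.27+0.46j, (-0.27-0.46j)], [0.23+0.00j, (0.76+0j), 0.76-0.00j], [(0.75+0j), (-0.03-0.37j), (-0.03+0.37j)]]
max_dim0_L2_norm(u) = 1.48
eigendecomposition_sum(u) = [[-0.56+0.00j, -0.23+0.00j, (-0.7-0j)], [-0.21+0.00j, (-0.09+0j), (-0.26-0j)], [-0.67+0.00j, -0.28+0.00j, (-0.84-0j)]] + [[0.23+0.37j,  (-0.34+0.3j),  -0.09-0.40j], [(0.29-0.56j),  0.61+0.20j,  -0.43+0.40j], [(-0.28-0.11j),  0.07-0.30j,  (0.21+0.19j)]] + [[0.23-0.37j, (-0.34-0.3j), -0.09+0.40j],[(0.29+0.56j), 0.61-0.20j, -0.43-0.40j],[-0.28+0.11j, (0.07+0.3j), (0.21-0.19j)]]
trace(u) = 0.62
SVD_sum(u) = [[-0.12, -0.23, 0.15], [0.62, 1.22, -0.77], [-0.15, -0.3, 0.19]] + [[-0.53, -0.22, -0.78], [-0.24, -0.10, -0.36], [-0.57, -0.24, -0.84]] + [[0.56, -0.44, -0.25], [-0.02, 0.02, 0.01], [-0.51, 0.4, 0.23]]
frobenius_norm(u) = 2.44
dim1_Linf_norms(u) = [0.9, 1.13, 1.23]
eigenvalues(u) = [(-1.49+0j), (1.05+0.75j), (1.05-0.75j)]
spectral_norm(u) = 1.64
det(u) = -2.50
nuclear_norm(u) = 4.15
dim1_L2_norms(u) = [1.26, 1.63, 1.31]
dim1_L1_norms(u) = [1.87, 2.61, 1.79]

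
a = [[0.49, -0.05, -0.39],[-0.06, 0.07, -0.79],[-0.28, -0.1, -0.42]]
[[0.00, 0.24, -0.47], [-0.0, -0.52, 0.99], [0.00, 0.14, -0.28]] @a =[[0.12, 0.06, 0.01], [-0.25, -0.14, -0.0], [0.07, 0.04, 0.01]]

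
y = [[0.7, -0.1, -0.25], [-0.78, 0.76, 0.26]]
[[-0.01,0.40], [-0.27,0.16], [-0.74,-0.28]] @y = [[-0.32, 0.3, 0.11], [-0.31, 0.15, 0.11], [-0.30, -0.14, 0.11]]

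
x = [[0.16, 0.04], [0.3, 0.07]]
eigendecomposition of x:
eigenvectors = [[0.48, -0.24], [0.88, 0.97]]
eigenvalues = [0.23, -0.0]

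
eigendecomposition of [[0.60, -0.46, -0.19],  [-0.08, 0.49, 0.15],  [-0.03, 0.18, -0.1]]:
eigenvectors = [[0.94,-0.90,0.11], [-0.32,-0.43,-0.22], [-0.10,-0.11,0.97]]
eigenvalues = [0.77, 0.36, -0.14]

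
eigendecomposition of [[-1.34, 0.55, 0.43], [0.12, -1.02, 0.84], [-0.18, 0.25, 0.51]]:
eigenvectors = [[0.9,  -0.77,  0.32], [-0.42,  -0.64,  0.46], [0.13,  0.01,  0.83]]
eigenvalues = [-1.54, -0.89, 0.58]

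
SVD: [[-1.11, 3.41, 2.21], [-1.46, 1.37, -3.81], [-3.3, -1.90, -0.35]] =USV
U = [[-0.58, 0.71, -0.39], [0.64, 0.70, 0.32], [0.5, -0.07, -0.86]]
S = [4.82, 4.0, 3.41]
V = [[-0.41, -0.43, -0.81], [-0.40, 0.88, -0.26], [0.82, 0.21, -0.53]]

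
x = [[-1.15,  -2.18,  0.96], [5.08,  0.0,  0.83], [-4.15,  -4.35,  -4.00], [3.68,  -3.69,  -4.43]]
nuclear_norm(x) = 18.23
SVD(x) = [[-0.16, 0.1, 0.92], [0.33, -0.58, 0.35], [-0.84, 0.14, 0.03], [-0.41, -0.80, -0.13]] @ diag([8.52115196815364, 7.370494382954006, 2.3422172585981045]) @ [[0.45, 0.64, 0.62],  [-0.89, 0.29, 0.35],  [0.05, -0.71, 0.7]]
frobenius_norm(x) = 11.51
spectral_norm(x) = 8.52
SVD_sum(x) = [[-0.60, -0.85, -0.82],  [1.25, 1.8, 1.73],  [-3.21, -4.6, -4.42],  [-1.56, -2.23, -2.15]] + [[-0.66, 0.21, 0.26], [3.78, -1.21, -1.49], [-0.95, 0.30, 0.37], [5.25, -1.68, -2.06]] + [[0.11,-1.54,1.52], [0.04,-0.59,0.58], [0.0,-0.05,0.05], [-0.02,0.22,-0.22]]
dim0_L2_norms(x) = [7.61, 6.11, 6.1]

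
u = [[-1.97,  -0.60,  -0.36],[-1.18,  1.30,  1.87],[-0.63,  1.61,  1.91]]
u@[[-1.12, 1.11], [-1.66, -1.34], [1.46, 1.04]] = [[2.68, -1.76], [1.89, -1.11], [0.82, -0.87]]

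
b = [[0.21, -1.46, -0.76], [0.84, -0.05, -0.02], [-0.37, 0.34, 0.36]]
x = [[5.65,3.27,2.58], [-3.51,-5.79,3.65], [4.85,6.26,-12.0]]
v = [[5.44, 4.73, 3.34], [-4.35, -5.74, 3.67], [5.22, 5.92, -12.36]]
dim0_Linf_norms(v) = [5.44, 5.92, 12.36]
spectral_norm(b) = 1.75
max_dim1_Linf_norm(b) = 1.46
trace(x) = -12.14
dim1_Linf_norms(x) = [5.65, 5.79, 12.0]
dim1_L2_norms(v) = [7.94, 8.08, 14.67]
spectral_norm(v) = 16.47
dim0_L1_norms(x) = [14.01, 15.32, 18.23]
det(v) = 118.12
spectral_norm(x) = 16.08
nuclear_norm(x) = 25.10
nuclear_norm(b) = 2.77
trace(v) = -12.66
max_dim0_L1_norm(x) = 18.23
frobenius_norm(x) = 17.75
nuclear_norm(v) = 25.77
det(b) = 0.23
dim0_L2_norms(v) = [8.7, 9.51, 13.32]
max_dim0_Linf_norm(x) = 12.0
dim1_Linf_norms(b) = [1.46, 0.84, 0.37]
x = b + v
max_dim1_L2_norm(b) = 1.66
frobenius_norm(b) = 1.96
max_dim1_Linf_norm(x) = 12.0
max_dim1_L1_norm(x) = 23.11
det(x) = 199.38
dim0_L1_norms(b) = [1.42, 1.85, 1.14]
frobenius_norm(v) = 18.53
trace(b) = 0.52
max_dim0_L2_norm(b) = 1.5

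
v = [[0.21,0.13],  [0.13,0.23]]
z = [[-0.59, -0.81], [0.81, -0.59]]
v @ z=[[-0.02, -0.25], [0.11, -0.24]]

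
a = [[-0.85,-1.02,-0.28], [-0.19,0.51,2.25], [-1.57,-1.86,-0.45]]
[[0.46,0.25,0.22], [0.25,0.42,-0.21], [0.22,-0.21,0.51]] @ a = [[-0.78, -0.75, 0.33],[0.04, 0.35, 0.97],[-0.95, -1.28, -0.76]]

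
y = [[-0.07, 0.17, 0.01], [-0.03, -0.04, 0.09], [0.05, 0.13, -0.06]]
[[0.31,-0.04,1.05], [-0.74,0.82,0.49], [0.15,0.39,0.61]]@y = [[0.03, 0.19, -0.06],[0.05, -0.09, 0.04],[0.01, 0.09, 0.0]]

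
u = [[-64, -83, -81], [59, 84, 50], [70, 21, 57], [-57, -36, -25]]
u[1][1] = 84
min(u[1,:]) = 50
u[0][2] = -81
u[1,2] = 50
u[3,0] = -57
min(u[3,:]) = -57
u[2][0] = 70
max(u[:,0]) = 70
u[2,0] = 70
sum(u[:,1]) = -14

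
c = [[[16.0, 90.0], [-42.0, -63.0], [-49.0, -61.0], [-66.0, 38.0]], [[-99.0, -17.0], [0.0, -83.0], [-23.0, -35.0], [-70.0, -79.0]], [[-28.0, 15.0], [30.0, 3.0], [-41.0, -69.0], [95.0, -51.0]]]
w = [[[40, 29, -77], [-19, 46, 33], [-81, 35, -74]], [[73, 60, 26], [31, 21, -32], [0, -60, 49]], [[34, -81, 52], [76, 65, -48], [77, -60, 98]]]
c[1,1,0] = 0.0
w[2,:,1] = [-81, 65, -60]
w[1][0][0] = 73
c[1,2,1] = -35.0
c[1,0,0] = -99.0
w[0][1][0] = -19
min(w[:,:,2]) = -77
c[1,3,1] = -79.0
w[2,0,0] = 34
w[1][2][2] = 49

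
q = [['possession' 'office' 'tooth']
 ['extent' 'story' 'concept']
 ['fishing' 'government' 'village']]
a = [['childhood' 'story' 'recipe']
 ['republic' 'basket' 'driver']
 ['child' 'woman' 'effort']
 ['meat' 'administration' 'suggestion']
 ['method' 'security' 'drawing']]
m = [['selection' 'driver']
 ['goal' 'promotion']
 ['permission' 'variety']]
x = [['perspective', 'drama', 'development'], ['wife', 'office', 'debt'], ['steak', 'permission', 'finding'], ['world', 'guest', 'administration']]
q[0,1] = 'office'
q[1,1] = 'story'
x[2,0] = 'steak'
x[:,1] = ['drama', 'office', 'permission', 'guest']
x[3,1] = 'guest'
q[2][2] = 'village'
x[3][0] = 'world'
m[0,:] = ['selection', 'driver']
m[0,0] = 'selection'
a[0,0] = 'childhood'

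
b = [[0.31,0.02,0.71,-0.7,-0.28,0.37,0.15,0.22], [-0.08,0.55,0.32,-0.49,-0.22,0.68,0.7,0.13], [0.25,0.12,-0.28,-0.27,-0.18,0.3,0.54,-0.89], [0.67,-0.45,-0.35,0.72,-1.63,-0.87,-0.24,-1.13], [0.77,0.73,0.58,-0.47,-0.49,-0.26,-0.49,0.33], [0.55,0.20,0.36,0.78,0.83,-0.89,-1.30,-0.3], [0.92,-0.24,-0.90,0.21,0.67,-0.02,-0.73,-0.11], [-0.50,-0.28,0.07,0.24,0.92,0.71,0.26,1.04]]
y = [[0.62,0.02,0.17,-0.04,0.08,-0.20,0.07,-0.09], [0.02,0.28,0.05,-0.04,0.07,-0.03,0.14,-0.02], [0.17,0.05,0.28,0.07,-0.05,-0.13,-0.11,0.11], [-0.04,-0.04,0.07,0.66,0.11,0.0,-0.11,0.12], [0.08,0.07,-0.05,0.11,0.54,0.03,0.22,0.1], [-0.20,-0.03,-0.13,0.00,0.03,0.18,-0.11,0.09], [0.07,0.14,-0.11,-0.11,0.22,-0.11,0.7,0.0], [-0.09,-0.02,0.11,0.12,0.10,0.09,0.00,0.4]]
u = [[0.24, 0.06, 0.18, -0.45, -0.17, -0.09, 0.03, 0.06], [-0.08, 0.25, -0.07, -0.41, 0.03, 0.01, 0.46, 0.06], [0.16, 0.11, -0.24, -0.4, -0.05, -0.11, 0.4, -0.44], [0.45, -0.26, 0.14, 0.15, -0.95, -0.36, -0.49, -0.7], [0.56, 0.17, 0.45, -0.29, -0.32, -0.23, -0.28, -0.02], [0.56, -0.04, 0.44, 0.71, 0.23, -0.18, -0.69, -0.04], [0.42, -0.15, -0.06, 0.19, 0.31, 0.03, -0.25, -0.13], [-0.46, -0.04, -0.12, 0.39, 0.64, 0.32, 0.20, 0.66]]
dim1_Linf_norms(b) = [0.71, 0.7, 0.89, 1.63, 0.77, 1.3, 0.92, 1.04]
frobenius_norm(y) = 1.59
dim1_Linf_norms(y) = [0.62, 0.28, 0.28, 0.66, 0.54, 0.2, 0.7, 0.4]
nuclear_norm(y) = 3.66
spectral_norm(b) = 3.09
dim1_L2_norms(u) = [0.58, 0.68, 0.79, 1.44, 0.93, 1.26, 0.64, 1.17]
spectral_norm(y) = 0.97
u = b @ y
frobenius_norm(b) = 4.78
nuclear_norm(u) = 5.57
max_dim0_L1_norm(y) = 1.46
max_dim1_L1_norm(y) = 1.46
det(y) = 0.00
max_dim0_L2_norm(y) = 0.77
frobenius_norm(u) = 2.78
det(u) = 0.00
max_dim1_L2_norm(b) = 2.46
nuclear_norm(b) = 10.93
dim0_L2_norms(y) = [0.69, 0.33, 0.4, 0.69, 0.61, 0.33, 0.77, 0.46]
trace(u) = 0.31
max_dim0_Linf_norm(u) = 0.95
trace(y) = 3.66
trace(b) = 0.23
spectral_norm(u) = 2.01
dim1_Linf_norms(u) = [0.45, 0.46, 0.44, 0.95, 0.56, 0.71, 0.42, 0.66]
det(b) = 0.28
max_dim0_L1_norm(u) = 2.99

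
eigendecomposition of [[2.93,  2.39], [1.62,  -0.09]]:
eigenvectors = [[0.93, -0.51], [0.38, 0.86]]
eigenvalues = [3.9, -1.06]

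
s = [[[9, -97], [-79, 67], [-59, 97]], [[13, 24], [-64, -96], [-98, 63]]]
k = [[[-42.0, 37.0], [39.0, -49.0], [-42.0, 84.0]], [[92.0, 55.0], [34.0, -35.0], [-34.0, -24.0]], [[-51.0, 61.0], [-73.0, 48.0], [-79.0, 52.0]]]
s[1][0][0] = 13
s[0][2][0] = -59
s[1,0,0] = 13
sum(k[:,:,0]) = -156.0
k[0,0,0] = -42.0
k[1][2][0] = -34.0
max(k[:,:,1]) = 84.0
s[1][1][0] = -64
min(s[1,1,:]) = -96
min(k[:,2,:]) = -79.0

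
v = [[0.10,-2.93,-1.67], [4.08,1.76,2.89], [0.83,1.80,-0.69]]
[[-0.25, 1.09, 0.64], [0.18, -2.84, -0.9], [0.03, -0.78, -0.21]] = v @ [[-0.02, -0.45, -0.06], [0.05, -0.29, -0.14], [0.06, -0.17, -0.14]]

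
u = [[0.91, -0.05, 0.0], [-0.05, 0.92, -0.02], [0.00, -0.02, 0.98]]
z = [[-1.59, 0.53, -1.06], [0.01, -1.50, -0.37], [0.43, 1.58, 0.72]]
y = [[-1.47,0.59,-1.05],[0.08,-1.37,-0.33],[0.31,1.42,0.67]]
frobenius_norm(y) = 2.86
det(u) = 0.82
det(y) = 0.00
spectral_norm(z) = 2.34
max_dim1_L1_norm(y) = 3.11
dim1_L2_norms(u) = [0.91, 0.92, 0.98]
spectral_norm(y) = 2.11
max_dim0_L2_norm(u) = 0.98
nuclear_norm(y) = 4.04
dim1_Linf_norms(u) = [0.91, 0.92, 0.98]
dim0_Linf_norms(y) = [1.47, 1.42, 1.05]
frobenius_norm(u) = 1.63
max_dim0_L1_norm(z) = 3.61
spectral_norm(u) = 0.99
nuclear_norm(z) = 4.35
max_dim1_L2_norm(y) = 1.9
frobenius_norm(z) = 3.09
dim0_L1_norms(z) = [2.03, 3.61, 2.15]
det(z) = -0.00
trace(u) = 2.81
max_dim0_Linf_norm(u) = 0.98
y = z @ u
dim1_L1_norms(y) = [3.11, 1.78, 2.4]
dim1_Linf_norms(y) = [1.47, 1.37, 1.42]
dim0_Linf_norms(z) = [1.59, 1.58, 1.06]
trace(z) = -2.37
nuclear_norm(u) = 2.81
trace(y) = -2.17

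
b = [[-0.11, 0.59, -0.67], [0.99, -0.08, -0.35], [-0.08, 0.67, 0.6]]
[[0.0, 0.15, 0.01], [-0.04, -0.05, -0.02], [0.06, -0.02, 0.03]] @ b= [[0.15, -0.01, -0.05], [-0.04, -0.03, 0.03], [-0.03, 0.06, -0.02]]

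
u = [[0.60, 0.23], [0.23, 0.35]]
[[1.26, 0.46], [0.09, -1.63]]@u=[[0.86, 0.45], [-0.32, -0.55]]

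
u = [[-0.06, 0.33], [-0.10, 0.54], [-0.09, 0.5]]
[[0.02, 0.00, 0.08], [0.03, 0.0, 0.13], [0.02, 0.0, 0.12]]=u @ [[-0.04, 0.00, 0.03], [0.04, 0.00, 0.25]]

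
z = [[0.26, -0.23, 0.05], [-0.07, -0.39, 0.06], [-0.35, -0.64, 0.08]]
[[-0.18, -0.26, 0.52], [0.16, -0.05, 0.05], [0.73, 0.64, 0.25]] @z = [[-0.21, -0.19, 0.02],[0.03, -0.05, 0.01],[0.06, -0.58, 0.09]]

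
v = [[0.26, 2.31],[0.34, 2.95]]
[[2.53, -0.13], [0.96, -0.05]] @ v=[[0.61,  5.46], [0.23,  2.07]]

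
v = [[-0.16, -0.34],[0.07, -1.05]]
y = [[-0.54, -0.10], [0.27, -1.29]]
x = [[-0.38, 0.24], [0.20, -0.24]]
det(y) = 0.72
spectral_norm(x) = 0.54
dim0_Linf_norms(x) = [0.38, 0.24]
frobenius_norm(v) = 1.12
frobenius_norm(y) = 1.43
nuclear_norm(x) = 0.62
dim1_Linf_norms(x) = [0.38, 0.24]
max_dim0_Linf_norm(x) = 0.38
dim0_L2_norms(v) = [0.17, 1.1]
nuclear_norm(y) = 1.87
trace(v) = -1.21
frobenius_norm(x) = 0.55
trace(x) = -0.62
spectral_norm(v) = 1.10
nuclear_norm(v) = 1.28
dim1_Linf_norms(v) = [0.34, 1.05]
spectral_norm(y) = 1.32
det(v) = 0.19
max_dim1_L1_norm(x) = 0.62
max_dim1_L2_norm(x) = 0.45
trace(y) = -1.83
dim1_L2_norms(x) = [0.45, 0.31]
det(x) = 0.04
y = x + v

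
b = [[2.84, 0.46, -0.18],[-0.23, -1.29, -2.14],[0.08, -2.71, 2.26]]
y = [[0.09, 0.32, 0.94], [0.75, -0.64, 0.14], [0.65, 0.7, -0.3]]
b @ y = [[0.48, 0.49, 2.79],  [-2.38, -0.75, 0.25],  [-0.56, 3.34, -0.98]]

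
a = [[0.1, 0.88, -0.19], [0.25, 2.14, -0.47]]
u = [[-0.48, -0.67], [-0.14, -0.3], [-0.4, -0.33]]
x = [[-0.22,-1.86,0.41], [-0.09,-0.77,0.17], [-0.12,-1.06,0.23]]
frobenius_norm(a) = 2.38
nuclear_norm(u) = 1.16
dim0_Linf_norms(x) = [0.22, 1.86, 0.41]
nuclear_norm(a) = 2.39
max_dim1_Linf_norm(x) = 1.86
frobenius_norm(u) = 1.03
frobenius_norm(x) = 2.34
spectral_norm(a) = 2.38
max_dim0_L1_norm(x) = 3.69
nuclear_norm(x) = 2.35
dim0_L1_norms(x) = [0.43, 3.69, 0.81]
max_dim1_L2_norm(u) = 0.82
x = u @ a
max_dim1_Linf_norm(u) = 0.67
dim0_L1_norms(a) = [0.35, 3.02, 0.66]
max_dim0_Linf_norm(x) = 1.86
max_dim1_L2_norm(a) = 2.21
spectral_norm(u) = 1.02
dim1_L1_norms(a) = [1.17, 2.86]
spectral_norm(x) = 2.34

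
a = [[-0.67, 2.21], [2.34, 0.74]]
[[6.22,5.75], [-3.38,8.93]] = a@[[-2.13,2.73],[2.17,3.43]]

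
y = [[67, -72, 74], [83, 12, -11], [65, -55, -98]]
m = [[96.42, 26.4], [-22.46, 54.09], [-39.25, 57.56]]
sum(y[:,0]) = 215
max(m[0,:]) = 96.42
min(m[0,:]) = 26.4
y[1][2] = -11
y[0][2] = 74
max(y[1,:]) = 83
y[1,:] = [83, 12, -11]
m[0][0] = 96.42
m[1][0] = -22.46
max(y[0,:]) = 74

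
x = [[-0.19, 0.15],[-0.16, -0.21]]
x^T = [[-0.19, -0.16], [0.15, -0.21]]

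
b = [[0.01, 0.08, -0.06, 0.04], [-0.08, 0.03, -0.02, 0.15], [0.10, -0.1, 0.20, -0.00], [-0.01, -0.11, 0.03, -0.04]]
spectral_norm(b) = 0.28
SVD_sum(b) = [[-0.03, 0.05, -0.07, 0.03], [-0.04, 0.05, -0.07, 0.03], [0.08, -0.12, 0.16, -0.06], [0.03, -0.05, 0.06, -0.02]] + [[-0.00,-0.0,0.0,0.01],[-0.02,-0.0,0.06,0.12],[-0.01,-0.00,0.03,0.06],[0.00,0.0,-0.01,-0.02]] + [[0.03, 0.04, 0.01, 0.0], [-0.02, -0.02, -0.01, -0.0], [0.02, 0.03, 0.01, 0.0], [-0.05, -0.06, -0.02, -0.00]] + [[0.01,-0.01,-0.01,0.01],  [-0.0,0.00,0.00,-0.0],  [0.00,-0.0,-0.00,0.00],  [0.01,-0.01,-0.01,0.00]]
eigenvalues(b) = [(0.15+0j), (0.01+0.14j), (0.01-0.14j), (0.03+0j)]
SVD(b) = [[0.33, 0.05, -0.48, 0.81], [0.36, 0.88, 0.32, -0.01], [-0.82, 0.46, -0.34, 0.1], [-0.31, -0.14, 0.74, 0.58]] @ diag([0.28336319587595554, 0.1559295554849346, 0.10749016826161863, 0.020907813762430283]) @ [[-0.37,0.54,-0.7,0.28], [-0.14,-0.00,0.43,0.89], [-0.66,-0.72,-0.21,-0.01], [0.63,-0.44,-0.53,0.35]]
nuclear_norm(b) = 0.57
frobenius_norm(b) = 0.34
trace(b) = 0.20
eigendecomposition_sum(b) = [[-0.06-0.00j, (0.02+0j), (-0.07+0j), 0.00-0.00j], [0.03+0.00j, -0.01+0.00j, 0.03+0.00j, (-0+0j)], [(0.18+0j), -0.05+0.00j, (0.22+0j), (-0+0j)], [0.02+0.00j, (-0+0j), 0.02+0.00j, -0.00+0.00j]] + [[(0.01+0.02j), (0.03-0.01j), (-0+0.01j), 0.01-0.04j], [(-0.04+0.04j), (0.02+0.07j), -0.02-0.00j, (0.08+0.02j)], [(-0.02-0.01j), -0.02+0.02j, -0.00-0.01j, (0.01+0.04j)], [(-0.02-0.03j), -0.05+0.01j, 0.00-0.02j, (-0.02+0.06j)]] + [[0.01-0.02j, 0.03+0.01j, -0.00-0.01j, 0.01+0.04j], [(-0.04-0.04j), 0.02-0.07j, (-0.02+0j), (0.08-0.02j)], [(-0.02+0.01j), -0.02-0.02j, (-0+0.01j), 0.01-0.04j], [(-0.02+0.03j), (-0.05-0.01j), 0.00+0.02j, (-0.02-0.06j)]] + [[(0.04+0j), -0.00+0.00j, (0.01-0j), 0.02+0.00j],[-0.02-0.00j, 0.00-0.00j, -0.01+0.00j, -0.01-0.00j],[-0.04-0.00j, 0.00-0.00j, (-0.01+0j), -0.02-0.00j],[0.01+0.00j, -0.00+0.00j, 0.00-0.00j, 0.01+0.00j]]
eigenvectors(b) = [[(0.29+0j), (-0.02+0.32j), (-0.02-0.32j), -0.63+0.00j], [(-0.14+0j), -0.72+0.00j, -0.72-0.00j, 0.39+0.00j], [-0.94+0.00j, (-0.16-0.28j), -0.16+0.28j, (0.62+0j)], [(-0.08+0j), (0.09-0.52j), 0.09+0.52j, -0.24+0.00j]]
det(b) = 0.00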